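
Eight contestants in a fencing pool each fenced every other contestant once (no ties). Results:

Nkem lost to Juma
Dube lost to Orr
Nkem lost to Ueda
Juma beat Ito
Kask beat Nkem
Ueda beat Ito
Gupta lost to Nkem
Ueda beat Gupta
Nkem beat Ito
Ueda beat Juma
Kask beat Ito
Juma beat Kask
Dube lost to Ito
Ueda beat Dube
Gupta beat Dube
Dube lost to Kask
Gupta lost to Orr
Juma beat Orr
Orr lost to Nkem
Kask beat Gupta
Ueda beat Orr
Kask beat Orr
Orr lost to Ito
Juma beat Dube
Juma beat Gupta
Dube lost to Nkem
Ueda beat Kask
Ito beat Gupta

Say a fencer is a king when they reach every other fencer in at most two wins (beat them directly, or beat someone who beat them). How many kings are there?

1

Ueda reaches everyone (king).
Kask cannot reach Ueda, Juma in two steps.
Dube cannot reach Ueda, Kask, Juma, Orr, Nkem, Ito, Gupta in two steps.
Juma cannot reach Ueda in two steps.
Orr cannot reach Ueda, Kask, Juma, Nkem, Ito in two steps.
Nkem cannot reach Ueda, Kask, Juma in two steps.
Ito cannot reach Ueda, Kask, Juma, Nkem in two steps.
Gupta cannot reach Ueda, Kask, Juma, Orr, Nkem, Ito in two steps.
Kings: Ueda — 1.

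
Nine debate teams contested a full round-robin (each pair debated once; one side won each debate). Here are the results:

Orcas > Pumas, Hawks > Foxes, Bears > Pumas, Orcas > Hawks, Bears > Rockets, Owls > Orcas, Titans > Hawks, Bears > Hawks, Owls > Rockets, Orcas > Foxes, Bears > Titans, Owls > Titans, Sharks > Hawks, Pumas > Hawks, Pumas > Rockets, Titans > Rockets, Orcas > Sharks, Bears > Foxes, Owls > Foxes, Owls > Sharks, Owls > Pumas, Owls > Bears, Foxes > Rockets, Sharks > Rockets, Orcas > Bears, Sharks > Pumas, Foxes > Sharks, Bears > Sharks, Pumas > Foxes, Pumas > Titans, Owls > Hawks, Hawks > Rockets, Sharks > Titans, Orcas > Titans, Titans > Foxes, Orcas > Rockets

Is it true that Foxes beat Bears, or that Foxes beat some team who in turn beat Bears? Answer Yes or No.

No

Foxes did not beat Bears directly.
Foxes beat Sharks, Rockets, but each of them lost to Bears. No two-step path.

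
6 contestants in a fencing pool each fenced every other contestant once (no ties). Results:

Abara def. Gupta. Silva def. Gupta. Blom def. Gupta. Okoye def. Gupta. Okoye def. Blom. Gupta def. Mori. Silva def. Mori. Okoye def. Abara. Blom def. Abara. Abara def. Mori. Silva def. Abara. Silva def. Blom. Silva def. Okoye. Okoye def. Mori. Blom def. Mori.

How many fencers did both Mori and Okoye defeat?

Mori beat: no one.
Okoye beat: Gupta, Mori, Abara, Blom.
No one was beaten by both.

0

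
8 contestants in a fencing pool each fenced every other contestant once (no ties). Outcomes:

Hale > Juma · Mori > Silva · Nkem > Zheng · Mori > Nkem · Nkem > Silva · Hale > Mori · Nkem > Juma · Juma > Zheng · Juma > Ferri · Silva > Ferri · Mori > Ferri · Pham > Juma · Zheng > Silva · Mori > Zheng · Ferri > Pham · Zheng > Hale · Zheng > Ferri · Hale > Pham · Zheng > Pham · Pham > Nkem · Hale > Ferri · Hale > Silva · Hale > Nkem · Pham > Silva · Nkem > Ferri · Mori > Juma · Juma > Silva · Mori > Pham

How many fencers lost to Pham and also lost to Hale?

Pham beat: Juma, Silva, Nkem.
Hale beat: Juma, Mori, Ferri, Pham, Silva, Nkem.
Both beat: Juma, Silva, Nkem — 3.

3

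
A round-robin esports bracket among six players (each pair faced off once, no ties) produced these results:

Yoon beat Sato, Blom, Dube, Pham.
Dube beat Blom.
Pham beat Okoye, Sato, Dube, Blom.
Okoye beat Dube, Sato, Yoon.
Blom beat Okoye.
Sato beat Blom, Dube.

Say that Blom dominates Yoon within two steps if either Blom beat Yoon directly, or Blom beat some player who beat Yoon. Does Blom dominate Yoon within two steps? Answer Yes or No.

Yes

Blom did not beat Yoon directly.
Blom beat Okoye. Of those, Okoye beat Yoon.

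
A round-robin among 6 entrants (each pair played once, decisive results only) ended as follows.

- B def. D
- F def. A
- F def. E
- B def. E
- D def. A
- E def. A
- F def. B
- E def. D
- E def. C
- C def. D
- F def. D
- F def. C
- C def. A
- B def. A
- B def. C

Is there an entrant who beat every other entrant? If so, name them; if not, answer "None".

F has 5 wins out of 5 opponents — a perfect record.

F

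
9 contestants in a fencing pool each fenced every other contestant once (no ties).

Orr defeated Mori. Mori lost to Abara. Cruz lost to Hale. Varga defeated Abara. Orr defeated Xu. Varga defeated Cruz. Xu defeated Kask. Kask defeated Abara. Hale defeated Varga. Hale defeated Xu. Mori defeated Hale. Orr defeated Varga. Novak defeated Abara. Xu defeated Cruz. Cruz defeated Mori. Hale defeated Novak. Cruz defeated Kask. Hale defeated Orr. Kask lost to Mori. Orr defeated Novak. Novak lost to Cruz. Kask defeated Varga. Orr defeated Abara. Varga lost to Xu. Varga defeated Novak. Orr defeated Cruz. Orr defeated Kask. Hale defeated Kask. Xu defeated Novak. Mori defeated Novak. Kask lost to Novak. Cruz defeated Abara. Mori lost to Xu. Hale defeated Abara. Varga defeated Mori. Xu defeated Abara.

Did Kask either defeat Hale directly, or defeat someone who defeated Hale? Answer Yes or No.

No

Kask did not beat Hale directly.
Kask beat Varga, Abara, but each of them lost to Hale. No two-step path.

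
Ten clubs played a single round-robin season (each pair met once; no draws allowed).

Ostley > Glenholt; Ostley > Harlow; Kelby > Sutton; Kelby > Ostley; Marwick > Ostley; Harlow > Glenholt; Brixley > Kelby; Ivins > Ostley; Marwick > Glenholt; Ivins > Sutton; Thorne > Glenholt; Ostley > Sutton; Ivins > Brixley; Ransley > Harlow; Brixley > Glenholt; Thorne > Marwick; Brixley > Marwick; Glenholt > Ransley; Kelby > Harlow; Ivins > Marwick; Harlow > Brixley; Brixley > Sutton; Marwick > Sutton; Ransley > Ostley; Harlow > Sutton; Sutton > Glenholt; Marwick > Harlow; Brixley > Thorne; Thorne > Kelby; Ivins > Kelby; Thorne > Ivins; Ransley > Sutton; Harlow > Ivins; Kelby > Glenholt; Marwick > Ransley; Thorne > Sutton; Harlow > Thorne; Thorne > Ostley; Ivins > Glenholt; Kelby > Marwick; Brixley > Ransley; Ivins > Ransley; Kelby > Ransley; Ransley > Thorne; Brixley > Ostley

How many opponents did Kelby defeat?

Kelby's results: beat Sutton, Marwick, Glenholt, Ostley, Ransley, Harlow; lost to Ivins, Thorne, Brixley.
That is 6 wins.

6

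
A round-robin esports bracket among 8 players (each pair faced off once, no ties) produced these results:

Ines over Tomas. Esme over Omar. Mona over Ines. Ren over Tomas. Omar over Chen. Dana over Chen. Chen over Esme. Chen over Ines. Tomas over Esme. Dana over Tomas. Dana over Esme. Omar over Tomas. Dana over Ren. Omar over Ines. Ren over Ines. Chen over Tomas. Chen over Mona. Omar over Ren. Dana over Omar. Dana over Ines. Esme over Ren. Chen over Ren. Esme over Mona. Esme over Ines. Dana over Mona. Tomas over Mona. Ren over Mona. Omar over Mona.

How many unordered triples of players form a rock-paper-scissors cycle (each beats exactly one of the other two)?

5

Win totals: Dana 7, Tomas 2, Chen 5, Mona 1, Ren 3, Ines 1, Omar 5, Esme 4.
A player with w wins dominates both others in C(w,2) triples; summing gives 21 + 1 + 10 + 0 + 3 + 0 + 10 + 6 = 51 transitive triples.
Total triples C(8,3) = 56, so cyclic triples = 56 − 51 = 5.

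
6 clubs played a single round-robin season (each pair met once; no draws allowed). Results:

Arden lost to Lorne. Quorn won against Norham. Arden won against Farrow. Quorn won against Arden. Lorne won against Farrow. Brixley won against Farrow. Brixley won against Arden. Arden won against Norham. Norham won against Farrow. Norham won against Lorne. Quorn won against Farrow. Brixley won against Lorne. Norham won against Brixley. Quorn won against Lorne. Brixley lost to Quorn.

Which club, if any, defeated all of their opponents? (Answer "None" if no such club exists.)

Quorn has 5 wins out of 5 opponents — a perfect record.

Quorn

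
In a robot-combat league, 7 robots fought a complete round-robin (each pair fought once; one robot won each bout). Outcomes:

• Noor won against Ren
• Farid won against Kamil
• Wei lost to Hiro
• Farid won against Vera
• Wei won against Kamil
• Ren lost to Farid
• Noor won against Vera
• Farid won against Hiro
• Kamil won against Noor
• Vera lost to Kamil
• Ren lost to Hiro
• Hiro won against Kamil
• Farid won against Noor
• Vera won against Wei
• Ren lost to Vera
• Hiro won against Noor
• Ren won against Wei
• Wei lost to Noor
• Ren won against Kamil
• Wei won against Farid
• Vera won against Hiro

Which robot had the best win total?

Farid

Win totals: Hiro 4, Vera 3, Wei 2, Kamil 2, Farid 5, Ren 2, Noor 3.
Farid leads with 5 wins (next highest: 4).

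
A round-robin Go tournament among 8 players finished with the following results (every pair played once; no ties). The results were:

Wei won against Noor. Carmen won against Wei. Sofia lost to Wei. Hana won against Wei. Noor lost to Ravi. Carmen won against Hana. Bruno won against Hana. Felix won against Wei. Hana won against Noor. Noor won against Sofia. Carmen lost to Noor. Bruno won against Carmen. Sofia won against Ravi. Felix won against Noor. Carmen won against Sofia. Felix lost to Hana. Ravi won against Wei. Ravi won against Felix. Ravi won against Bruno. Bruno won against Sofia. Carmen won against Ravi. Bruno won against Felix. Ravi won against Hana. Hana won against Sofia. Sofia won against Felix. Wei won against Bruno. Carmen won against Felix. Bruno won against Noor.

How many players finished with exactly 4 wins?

Win totals: Ravi 5, Carmen 5, Wei 3, Felix 2, Sofia 2, Bruno 5, Hana 4, Noor 2.
Exactly 4: Hana — 1 player.

1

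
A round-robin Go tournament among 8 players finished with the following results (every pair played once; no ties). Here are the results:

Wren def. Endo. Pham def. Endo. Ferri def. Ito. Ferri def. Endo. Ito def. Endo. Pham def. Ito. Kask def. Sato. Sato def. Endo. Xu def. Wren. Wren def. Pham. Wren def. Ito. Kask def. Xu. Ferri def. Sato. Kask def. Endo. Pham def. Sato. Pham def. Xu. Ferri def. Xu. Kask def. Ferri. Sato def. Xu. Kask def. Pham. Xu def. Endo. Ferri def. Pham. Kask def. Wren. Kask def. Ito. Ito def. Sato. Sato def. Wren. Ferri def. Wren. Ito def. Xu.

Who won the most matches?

Kask

Win totals: Xu 2, Endo 0, Pham 4, Wren 3, Sato 3, Kask 7, Ferri 6, Ito 3.
Kask leads with 7 wins (next highest: 6).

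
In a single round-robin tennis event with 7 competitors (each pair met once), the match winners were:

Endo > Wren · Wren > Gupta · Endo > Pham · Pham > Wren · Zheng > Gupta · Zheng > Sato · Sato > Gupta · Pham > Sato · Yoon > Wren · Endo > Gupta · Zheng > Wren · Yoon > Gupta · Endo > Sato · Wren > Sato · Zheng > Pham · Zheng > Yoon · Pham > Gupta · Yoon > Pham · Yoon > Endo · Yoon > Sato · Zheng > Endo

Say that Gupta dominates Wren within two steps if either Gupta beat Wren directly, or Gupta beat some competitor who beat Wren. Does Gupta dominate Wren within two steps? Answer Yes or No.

Gupta did not beat Wren directly.
Gupta beat no one, so there is no intermediate competitor.

No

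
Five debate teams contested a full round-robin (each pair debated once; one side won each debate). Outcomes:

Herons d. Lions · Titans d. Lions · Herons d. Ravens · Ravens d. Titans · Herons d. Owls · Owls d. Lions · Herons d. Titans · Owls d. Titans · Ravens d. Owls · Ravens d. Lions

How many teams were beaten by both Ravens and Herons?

3

Ravens beat: Owls, Lions, Titans.
Herons beat: Owls, Lions, Titans, Ravens.
Both beat: Owls, Lions, Titans — 3.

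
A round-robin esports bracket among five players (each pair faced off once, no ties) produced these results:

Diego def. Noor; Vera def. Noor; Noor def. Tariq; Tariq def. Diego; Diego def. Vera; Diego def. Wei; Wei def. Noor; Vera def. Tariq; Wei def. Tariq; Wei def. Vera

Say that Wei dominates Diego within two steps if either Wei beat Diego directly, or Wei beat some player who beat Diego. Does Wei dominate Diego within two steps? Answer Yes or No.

Wei did not beat Diego directly.
Wei beat Noor, Tariq, Vera. Of those, Tariq beat Diego.

Yes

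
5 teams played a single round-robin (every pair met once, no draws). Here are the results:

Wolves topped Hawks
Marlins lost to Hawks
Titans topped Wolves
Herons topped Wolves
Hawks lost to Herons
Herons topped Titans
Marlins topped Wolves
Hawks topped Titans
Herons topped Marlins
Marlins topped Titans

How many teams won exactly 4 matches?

1

Win totals: Marlins 2, Herons 4, Hawks 2, Titans 1, Wolves 1.
Exactly 4: Herons — 1 team.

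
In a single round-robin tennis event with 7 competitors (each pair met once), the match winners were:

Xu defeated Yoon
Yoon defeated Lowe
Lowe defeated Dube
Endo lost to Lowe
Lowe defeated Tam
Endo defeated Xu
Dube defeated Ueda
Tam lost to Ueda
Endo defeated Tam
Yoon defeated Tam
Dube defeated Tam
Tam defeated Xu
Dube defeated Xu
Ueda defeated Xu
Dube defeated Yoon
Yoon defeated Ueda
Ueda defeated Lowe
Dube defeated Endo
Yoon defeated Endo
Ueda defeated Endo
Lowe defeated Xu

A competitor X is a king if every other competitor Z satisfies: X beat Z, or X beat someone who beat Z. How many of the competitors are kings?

Ueda reaches everyone (king).
Dube reaches everyone (king).
Endo cannot reach Ueda, Dube, Lowe in two steps.
Xu cannot reach Dube in two steps.
Tam cannot reach Ueda, Dube, Endo, Lowe in two steps.
Yoon reaches everyone (king).
Lowe reaches everyone (king).
Kings: Ueda, Dube, Yoon, Lowe — 4.

4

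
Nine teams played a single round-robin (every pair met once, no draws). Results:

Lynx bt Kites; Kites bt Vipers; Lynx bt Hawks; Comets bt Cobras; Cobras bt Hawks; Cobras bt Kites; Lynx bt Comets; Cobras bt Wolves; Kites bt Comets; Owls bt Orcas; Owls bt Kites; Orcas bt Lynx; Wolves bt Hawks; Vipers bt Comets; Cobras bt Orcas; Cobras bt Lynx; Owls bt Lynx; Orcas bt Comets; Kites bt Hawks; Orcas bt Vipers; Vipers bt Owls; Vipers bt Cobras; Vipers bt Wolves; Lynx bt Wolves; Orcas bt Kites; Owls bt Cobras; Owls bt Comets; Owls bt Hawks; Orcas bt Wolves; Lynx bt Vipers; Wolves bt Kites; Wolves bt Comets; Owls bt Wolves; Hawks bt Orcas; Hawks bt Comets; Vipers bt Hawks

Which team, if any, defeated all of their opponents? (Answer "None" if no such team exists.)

Highest win total is Owls with 7 (out of 8 possible).
Owls lost to Vipers, so no team went undefeated.

None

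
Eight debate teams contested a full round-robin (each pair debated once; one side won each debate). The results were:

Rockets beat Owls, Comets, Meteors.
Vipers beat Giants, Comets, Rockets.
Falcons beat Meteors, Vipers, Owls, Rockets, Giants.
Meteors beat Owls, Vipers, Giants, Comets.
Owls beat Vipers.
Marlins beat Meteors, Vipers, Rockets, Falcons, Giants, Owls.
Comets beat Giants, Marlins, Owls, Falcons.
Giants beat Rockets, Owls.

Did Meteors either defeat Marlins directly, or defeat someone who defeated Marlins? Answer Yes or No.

Meteors did not beat Marlins directly.
Meteors beat Giants, Comets, Owls, Vipers. Of those, Comets beat Marlins.

Yes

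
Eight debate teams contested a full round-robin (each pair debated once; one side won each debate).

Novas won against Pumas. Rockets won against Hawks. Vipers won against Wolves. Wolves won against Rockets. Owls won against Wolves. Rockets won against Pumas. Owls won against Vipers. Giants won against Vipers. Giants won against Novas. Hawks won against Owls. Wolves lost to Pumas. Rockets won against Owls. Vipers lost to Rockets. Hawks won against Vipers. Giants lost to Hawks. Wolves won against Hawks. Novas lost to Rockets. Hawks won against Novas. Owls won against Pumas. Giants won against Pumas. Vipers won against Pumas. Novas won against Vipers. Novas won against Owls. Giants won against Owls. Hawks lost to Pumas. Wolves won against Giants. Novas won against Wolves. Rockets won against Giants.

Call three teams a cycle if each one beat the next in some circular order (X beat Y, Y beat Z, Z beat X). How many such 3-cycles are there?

15

Win totals: Rockets 6, Pumas 2, Vipers 2, Novas 4, Hawks 4, Giants 4, Owls 3, Wolves 3.
A team with w wins dominates both others in C(w,2) triples; summing gives 15 + 1 + 1 + 6 + 6 + 6 + 3 + 3 = 41 transitive triples.
Total triples C(8,3) = 56, so cyclic triples = 56 − 41 = 15.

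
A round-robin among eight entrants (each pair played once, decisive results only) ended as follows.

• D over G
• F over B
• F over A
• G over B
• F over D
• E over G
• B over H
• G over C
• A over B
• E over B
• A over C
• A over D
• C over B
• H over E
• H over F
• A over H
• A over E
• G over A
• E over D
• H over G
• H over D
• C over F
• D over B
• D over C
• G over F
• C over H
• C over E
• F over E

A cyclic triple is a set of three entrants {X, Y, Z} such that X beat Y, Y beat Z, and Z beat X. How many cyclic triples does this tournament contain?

16

Win totals: A 5, B 1, C 4, D 3, E 3, F 4, G 4, H 4.
An entrant with w wins dominates both others in C(w,2) triples; summing gives 10 + 0 + 6 + 3 + 3 + 6 + 6 + 6 = 40 transitive triples.
Total triples C(8,3) = 56, so cyclic triples = 56 − 40 = 16.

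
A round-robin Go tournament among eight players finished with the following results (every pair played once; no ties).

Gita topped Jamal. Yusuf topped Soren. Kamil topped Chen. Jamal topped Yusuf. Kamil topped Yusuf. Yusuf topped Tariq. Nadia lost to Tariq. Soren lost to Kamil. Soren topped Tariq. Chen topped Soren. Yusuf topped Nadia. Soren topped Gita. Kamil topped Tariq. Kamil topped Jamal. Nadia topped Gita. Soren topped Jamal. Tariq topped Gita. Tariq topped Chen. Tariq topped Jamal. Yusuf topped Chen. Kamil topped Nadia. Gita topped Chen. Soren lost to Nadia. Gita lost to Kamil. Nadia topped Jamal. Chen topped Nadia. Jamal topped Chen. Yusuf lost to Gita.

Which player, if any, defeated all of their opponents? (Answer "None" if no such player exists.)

Kamil

Kamil has 7 wins out of 7 opponents — a perfect record.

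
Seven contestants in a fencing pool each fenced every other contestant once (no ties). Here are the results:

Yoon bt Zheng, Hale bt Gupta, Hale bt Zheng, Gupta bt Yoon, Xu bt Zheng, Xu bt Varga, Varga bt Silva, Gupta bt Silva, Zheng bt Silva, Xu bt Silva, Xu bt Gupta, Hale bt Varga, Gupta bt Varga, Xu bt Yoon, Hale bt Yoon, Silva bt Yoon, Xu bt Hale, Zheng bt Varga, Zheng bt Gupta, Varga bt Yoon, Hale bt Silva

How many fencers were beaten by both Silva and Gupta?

1

Silva beat: Yoon.
Gupta beat: Silva, Yoon, Varga.
Both beat: Yoon — 1.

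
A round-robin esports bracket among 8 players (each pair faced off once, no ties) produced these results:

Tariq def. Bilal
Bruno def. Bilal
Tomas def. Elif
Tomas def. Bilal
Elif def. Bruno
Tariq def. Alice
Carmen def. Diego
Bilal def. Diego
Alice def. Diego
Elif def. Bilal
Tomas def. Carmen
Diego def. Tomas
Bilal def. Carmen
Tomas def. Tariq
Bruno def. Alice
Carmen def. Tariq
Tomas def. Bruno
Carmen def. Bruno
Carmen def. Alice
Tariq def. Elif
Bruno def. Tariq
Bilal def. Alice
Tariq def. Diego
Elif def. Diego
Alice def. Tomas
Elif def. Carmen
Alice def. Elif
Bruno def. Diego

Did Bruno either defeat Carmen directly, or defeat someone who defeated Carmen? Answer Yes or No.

Yes

Bruno did not beat Carmen directly.
Bruno beat Tariq, Bilal, Alice, Diego. Of those, Bilal beat Carmen.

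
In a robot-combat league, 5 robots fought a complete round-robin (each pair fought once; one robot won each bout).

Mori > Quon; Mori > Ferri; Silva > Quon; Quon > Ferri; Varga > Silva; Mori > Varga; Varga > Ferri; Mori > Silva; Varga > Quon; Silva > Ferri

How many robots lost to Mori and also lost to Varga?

3

Mori beat: Varga, Quon, Ferri, Silva.
Varga beat: Quon, Ferri, Silva.
Both beat: Quon, Ferri, Silva — 3.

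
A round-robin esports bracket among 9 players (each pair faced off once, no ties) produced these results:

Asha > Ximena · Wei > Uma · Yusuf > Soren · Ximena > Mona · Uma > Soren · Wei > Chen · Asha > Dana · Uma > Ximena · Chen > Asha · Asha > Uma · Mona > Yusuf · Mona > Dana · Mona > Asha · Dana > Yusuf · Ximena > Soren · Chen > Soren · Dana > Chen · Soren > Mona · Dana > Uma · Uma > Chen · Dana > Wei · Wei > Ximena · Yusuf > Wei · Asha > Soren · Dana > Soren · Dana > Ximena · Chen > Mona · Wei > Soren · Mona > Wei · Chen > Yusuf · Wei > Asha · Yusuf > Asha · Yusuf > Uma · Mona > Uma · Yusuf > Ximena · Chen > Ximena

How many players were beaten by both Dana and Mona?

3

Dana beat: Wei, Ximena, Uma, Yusuf, Chen, Soren.
Mona beat: Wei, Dana, Asha, Uma, Yusuf.
Both beat: Wei, Uma, Yusuf — 3.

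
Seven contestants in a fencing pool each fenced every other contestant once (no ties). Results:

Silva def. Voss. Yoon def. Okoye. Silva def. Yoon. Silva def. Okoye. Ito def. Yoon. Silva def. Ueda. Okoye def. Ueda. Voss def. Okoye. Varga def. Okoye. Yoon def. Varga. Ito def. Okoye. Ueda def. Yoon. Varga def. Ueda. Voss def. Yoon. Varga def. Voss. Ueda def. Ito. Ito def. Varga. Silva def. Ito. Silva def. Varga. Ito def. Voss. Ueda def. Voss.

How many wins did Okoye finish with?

Okoye's results: beat Ueda; lost to Ito, Yoon, Silva, Varga, Voss.
That is 1 win.

1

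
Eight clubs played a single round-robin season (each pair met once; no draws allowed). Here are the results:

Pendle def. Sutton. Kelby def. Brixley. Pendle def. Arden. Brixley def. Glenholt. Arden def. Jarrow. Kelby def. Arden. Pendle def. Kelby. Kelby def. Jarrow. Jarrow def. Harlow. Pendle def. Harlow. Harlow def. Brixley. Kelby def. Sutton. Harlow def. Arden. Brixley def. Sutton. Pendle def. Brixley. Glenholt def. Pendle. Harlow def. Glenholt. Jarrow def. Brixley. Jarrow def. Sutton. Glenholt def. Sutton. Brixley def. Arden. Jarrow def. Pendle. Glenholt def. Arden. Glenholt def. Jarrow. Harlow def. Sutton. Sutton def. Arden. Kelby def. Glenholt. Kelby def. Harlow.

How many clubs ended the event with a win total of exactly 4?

Win totals: Pendle 5, Sutton 1, Kelby 6, Jarrow 4, Brixley 3, Arden 1, Glenholt 4, Harlow 4.
Exactly 4: Jarrow, Glenholt, Harlow — 3 clubs.

3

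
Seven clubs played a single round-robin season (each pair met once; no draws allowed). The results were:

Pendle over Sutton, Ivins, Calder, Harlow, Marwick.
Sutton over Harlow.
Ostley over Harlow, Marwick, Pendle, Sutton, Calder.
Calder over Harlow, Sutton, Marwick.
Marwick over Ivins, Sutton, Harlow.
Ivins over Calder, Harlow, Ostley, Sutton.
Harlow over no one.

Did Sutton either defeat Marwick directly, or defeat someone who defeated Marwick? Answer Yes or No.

No

Sutton did not beat Marwick directly.
Sutton beat Harlow, but each of them lost to Marwick. No two-step path.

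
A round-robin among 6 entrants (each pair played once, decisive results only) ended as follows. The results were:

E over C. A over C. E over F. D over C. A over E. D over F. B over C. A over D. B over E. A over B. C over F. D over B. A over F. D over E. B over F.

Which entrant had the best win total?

A

Win totals: A 5, B 3, C 1, D 4, E 2, F 0.
A leads with 5 wins (next highest: 4).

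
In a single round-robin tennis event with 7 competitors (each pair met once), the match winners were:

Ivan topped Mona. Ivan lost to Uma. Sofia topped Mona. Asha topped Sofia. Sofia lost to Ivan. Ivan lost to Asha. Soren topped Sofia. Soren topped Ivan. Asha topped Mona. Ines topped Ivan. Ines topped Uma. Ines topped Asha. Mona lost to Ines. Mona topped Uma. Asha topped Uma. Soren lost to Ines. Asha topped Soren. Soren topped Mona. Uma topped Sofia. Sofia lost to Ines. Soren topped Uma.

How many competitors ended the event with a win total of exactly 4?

1

Win totals: Sofia 1, Ines 6, Ivan 2, Asha 5, Mona 1, Soren 4, Uma 2.
Exactly 4: Soren — 1 competitor.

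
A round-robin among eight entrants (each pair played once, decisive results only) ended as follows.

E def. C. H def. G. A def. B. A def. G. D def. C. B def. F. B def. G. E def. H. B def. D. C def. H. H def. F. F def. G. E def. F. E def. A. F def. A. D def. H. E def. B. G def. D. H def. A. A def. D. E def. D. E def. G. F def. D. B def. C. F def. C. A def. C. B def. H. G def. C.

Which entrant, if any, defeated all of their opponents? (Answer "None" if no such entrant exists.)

E has 7 wins out of 7 opponents — a perfect record.

E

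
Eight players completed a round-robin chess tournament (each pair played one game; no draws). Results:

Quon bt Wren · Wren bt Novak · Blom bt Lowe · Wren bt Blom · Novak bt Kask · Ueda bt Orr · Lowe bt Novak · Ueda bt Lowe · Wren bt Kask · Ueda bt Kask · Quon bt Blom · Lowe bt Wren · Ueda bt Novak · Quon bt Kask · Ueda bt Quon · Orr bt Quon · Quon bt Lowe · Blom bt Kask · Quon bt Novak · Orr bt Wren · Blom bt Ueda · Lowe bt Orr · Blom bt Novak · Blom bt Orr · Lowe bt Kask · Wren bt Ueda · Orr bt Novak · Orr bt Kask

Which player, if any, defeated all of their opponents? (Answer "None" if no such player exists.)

None

Highest win total is Ueda with 5 (out of 7 possible).
Ueda lost to Blom, Wren, so no player went undefeated.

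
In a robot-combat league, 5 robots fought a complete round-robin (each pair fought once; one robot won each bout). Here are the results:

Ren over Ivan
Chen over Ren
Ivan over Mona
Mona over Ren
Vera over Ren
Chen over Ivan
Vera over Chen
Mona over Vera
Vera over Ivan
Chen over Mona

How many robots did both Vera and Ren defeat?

Vera beat: Ren, Chen, Ivan.
Ren beat: Ivan.
Both beat: Ivan — 1.

1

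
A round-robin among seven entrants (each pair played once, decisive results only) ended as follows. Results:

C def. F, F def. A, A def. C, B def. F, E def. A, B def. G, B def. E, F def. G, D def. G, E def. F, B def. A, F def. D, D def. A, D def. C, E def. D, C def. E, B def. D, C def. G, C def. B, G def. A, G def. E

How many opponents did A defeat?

1

A's results: beat C; lost to B, D, E, F, G.
That is 1 win.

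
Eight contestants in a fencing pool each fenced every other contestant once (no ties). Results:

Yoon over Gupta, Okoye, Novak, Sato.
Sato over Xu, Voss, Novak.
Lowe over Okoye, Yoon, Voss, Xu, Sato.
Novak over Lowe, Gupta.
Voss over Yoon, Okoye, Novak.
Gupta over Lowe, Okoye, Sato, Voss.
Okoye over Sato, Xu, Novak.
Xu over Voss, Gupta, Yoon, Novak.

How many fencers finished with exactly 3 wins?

3

Win totals: Xu 4, Okoye 3, Gupta 4, Sato 3, Novak 2, Yoon 4, Voss 3, Lowe 5.
Exactly 3: Okoye, Sato, Voss — 3 fencers.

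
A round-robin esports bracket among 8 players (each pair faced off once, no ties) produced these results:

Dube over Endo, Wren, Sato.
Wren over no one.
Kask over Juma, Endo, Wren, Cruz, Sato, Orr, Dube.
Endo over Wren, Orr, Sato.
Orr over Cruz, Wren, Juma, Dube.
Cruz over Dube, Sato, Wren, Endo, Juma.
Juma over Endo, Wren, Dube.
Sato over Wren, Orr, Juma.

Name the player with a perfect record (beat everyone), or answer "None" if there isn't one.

Kask has 7 wins out of 7 opponents — a perfect record.

Kask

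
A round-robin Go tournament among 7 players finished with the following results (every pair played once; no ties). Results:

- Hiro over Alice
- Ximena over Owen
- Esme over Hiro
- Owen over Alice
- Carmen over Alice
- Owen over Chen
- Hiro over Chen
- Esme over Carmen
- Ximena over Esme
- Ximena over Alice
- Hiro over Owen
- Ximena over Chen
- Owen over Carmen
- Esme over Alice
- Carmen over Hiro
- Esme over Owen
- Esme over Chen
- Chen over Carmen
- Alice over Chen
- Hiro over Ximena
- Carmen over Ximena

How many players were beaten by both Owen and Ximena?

Owen beat: Carmen, Alice, Chen.
Ximena beat: Owen, Esme, Alice, Chen.
Both beat: Alice, Chen — 2.

2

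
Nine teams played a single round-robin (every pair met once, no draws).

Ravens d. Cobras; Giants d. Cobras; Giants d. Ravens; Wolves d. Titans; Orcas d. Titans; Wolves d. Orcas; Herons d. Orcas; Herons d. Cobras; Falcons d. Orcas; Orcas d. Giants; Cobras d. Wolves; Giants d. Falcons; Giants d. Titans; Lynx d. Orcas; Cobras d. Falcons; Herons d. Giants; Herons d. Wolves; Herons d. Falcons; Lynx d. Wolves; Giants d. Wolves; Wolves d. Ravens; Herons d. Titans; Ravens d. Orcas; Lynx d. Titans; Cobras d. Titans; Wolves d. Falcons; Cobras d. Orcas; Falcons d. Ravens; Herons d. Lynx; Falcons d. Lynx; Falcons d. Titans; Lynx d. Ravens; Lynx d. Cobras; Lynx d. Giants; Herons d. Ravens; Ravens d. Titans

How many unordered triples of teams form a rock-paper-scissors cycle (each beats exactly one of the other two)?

9

Win totals: Giants 5, Titans 0, Orcas 2, Lynx 6, Wolves 4, Cobras 4, Ravens 3, Herons 8, Falcons 4.
A team with w wins dominates both others in C(w,2) triples; summing gives 10 + 0 + 1 + 15 + 6 + 6 + 3 + 28 + 6 = 75 transitive triples.
Total triples C(9,3) = 84, so cyclic triples = 84 − 75 = 9.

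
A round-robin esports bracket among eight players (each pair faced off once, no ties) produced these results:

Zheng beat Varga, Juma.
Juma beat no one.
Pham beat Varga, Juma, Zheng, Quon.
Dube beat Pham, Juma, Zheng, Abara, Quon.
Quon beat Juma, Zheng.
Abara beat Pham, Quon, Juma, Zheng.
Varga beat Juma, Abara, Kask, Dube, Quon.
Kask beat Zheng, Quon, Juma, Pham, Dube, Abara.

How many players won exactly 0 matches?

1

Win totals: Kask 6, Pham 4, Quon 2, Zheng 2, Dube 5, Varga 5, Abara 4, Juma 0.
Exactly 0: Juma — 1 player.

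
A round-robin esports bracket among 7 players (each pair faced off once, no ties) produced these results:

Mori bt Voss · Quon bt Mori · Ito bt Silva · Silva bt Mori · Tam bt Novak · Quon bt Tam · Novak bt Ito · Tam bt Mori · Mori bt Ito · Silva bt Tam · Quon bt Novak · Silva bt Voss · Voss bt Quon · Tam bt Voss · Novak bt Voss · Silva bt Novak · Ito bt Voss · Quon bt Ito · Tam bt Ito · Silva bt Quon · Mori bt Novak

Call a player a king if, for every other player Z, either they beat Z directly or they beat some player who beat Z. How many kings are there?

4

Novak cannot reach Tam, Mori in two steps.
Ito reaches everyone (king).
Tam reaches everyone (king).
Mori cannot reach Tam in two steps.
Quon reaches everyone (king).
Voss cannot reach Silva in two steps.
Silva reaches everyone (king).
Kings: Ito, Tam, Quon, Silva — 4.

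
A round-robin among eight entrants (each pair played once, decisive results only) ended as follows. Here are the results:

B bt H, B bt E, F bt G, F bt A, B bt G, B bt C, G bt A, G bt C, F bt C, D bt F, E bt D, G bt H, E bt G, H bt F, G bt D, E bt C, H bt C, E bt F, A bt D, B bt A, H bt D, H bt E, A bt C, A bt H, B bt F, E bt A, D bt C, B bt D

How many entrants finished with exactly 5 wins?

Win totals: A 3, B 7, C 0, D 2, E 5, F 3, G 4, H 4.
Exactly 5: E — 1 entrant.

1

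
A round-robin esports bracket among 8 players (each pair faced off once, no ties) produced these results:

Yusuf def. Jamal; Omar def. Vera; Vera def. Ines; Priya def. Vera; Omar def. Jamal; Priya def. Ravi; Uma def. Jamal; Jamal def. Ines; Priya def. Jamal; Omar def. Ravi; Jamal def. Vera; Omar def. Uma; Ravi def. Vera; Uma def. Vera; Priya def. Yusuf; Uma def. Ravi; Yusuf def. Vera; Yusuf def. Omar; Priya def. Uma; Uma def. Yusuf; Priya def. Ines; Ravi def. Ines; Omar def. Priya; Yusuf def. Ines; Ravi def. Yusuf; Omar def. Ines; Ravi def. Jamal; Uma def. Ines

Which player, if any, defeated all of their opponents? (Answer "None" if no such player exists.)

None

Highest win total is Priya with 6 (out of 7 possible).
Priya lost to Omar, so no player went undefeated.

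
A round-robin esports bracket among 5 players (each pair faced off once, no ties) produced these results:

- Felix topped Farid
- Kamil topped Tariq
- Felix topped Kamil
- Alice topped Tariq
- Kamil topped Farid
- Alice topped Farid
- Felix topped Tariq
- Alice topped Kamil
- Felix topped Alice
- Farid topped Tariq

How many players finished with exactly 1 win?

1

Win totals: Farid 1, Alice 3, Kamil 2, Tariq 0, Felix 4.
Exactly 1: Farid — 1 player.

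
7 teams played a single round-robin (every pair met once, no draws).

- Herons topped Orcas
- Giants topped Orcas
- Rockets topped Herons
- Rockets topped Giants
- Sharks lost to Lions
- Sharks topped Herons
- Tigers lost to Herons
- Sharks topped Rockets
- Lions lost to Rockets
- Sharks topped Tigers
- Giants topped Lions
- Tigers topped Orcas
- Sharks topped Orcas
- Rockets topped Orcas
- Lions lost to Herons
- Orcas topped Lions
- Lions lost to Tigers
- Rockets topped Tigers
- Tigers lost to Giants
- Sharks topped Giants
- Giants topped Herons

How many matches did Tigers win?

2

Tigers' results: beat Lions, Orcas; lost to Sharks, Giants, Rockets, Herons.
That is 2 wins.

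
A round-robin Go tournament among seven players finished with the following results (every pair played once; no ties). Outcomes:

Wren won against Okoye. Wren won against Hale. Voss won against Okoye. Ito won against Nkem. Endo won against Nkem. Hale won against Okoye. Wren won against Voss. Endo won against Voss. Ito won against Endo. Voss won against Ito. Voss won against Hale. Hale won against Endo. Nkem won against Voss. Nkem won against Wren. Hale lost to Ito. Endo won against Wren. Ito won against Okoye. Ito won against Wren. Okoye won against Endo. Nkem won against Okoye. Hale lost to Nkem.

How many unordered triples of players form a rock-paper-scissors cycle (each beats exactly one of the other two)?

Win totals: Hale 2, Endo 3, Voss 3, Wren 3, Okoye 1, Ito 5, Nkem 4.
A player with w wins dominates both others in C(w,2) triples; summing gives 1 + 3 + 3 + 3 + 0 + 10 + 6 = 26 transitive triples.
Total triples C(7,3) = 35, so cyclic triples = 35 − 26 = 9.

9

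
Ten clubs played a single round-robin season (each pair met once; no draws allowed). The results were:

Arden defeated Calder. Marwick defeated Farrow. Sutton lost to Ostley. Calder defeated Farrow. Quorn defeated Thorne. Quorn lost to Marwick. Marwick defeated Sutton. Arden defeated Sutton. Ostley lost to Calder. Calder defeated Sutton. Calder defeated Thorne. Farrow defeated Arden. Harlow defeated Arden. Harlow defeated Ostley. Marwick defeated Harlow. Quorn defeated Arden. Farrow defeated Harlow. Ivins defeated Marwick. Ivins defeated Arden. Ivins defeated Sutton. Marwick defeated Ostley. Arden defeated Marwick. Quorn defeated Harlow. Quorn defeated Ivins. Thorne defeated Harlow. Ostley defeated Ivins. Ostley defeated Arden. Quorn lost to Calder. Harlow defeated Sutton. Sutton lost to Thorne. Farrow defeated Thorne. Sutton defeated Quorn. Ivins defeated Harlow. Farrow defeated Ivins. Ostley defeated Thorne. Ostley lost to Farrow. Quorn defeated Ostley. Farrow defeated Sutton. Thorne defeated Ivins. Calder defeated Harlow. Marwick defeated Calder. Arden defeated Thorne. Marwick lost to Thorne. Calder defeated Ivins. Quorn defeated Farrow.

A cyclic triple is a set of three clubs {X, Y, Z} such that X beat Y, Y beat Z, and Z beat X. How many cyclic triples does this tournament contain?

27

Win totals: Harlow 3, Thorne 4, Ostley 4, Farrow 6, Quorn 6, Calder 7, Marwick 6, Sutton 1, Arden 4, Ivins 4.
A club with w wins dominates both others in C(w,2) triples; summing gives 3 + 6 + 6 + 15 + 15 + 21 + 15 + 0 + 6 + 6 = 93 transitive triples.
Total triples C(10,3) = 120, so cyclic triples = 120 − 93 = 27.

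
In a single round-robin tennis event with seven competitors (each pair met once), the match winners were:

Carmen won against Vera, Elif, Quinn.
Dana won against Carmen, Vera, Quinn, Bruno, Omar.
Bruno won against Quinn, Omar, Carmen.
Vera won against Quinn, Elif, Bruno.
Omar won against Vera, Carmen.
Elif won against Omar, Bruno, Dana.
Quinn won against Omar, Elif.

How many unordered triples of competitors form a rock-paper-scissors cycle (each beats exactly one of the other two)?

11

Win totals: Bruno 3, Omar 2, Vera 3, Elif 3, Carmen 3, Quinn 2, Dana 5.
A competitor with w wins dominates both others in C(w,2) triples; summing gives 3 + 1 + 3 + 3 + 3 + 1 + 10 = 24 transitive triples.
Total triples C(7,3) = 35, so cyclic triples = 35 − 24 = 11.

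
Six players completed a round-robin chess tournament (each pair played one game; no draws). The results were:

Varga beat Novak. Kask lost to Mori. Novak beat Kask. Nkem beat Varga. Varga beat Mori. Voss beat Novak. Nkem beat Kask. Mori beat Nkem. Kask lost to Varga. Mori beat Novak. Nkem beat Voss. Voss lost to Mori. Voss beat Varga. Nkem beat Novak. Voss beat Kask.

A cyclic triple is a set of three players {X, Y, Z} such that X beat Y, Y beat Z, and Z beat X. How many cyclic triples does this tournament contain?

2

Of the C(6,3) = 20 triples, the cyclic ones are: {Voss, Mori, Varga}; {Nkem, Mori, Varga}.
That is 2.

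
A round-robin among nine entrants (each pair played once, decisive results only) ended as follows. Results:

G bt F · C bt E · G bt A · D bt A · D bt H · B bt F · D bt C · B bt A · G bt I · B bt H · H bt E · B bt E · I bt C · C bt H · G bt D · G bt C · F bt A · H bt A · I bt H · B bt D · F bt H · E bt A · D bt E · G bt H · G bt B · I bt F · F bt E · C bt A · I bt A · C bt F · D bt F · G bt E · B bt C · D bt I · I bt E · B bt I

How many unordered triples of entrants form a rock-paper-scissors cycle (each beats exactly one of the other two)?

Win totals: A 0, B 7, C 4, D 6, E 1, F 3, G 8, H 2, I 5.
An entrant with w wins dominates both others in C(w,2) triples; summing gives 0 + 21 + 6 + 15 + 0 + 3 + 28 + 1 + 10 = 84 transitive triples.
Total triples C(9,3) = 84, so cyclic triples = 84 − 84 = 0.

0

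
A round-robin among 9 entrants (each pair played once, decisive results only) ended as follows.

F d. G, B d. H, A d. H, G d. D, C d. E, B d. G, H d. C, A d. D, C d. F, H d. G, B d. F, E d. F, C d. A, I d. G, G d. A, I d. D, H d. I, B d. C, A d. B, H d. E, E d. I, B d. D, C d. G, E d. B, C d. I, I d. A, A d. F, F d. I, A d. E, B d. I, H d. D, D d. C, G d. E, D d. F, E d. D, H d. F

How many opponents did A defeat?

5

A's results: beat B, D, E, F, H; lost to C, G, I.
That is 5 wins.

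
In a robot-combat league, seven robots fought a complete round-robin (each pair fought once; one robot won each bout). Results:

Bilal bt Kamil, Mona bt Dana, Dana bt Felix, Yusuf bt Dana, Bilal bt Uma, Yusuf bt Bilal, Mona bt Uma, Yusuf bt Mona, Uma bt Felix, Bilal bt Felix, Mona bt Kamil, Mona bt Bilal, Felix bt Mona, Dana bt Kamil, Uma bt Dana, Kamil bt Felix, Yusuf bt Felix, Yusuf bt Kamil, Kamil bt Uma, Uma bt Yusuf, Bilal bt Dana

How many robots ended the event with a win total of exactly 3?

1

Win totals: Uma 3, Felix 1, Bilal 4, Mona 4, Kamil 2, Yusuf 5, Dana 2.
Exactly 3: Uma — 1 robot.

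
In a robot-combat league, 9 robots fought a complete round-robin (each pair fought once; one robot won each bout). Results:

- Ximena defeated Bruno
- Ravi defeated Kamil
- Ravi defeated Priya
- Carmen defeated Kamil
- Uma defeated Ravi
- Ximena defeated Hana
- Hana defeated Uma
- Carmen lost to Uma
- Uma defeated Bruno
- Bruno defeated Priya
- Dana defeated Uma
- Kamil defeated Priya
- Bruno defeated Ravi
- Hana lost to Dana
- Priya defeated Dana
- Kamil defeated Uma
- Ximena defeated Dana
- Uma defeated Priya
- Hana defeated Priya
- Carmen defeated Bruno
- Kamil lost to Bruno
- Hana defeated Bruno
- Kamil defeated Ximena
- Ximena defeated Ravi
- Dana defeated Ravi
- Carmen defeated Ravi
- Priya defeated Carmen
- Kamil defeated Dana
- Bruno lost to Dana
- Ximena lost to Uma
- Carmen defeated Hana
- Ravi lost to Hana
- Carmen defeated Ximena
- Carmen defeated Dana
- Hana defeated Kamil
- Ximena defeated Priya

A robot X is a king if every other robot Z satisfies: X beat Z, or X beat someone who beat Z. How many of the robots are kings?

Uma reaches everyone (king).
Bruno cannot reach Hana in two steps.
Carmen reaches everyone (king).
Ximena reaches everyone (king).
Hana reaches everyone (king).
Ravi cannot reach Bruno, Hana in two steps.
Kamil reaches everyone (king).
Priya reaches everyone (king).
Dana reaches everyone (king).
Kings: Uma, Carmen, Ximena, Hana, Kamil, Priya, Dana — 7.

7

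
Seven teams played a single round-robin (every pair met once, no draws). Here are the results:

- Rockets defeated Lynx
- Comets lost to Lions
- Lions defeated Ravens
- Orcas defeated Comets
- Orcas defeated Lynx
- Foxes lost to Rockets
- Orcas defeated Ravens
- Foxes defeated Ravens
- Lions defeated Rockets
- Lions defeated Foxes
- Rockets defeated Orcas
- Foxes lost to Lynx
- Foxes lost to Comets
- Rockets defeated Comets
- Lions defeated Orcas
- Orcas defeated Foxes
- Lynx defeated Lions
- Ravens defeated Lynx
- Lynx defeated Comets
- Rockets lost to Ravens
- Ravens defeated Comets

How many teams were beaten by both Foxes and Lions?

Foxes beat: Ravens.
Lions beat: Orcas, Rockets, Comets, Foxes, Ravens.
Both beat: Ravens — 1.

1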